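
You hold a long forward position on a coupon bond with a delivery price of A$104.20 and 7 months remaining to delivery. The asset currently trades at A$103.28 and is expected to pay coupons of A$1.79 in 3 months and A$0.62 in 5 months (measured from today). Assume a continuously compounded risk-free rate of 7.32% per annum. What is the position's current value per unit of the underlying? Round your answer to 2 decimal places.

A$1.08

PV(remaining coupons) I = 1.79·e^(−0.0732·3/12) + 0.62·e^(−0.0732·5/12) = 2.3589
Current forward F = (S − I)·e^(rT) = (103.28 − 2.3589)·e^(0.0732·7/12) = 100.9211 × 1.043625 = 105.3238
Value (long) = (F − K)·e^(−rT) = (105.3238 − 104.20) × 0.958199 = 1.0768
Value = A$1.08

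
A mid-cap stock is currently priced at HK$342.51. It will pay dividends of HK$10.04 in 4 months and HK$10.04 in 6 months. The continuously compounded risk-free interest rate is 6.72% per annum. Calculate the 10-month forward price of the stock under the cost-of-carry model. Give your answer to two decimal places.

PV(dividends) I = 10.04·e^(−0.0672·4/12) + 10.04·e^(−0.0672·6/12)
I = 9.8176 + 9.7083 = 19.5259
F = (S − I)·e^(rT) = (342.51 − 19.5259) · e^(0.0672·10/12)
= 322.9841 · e^0.056000 = 322.9841 × 1.057598 = HK$341.59

HK$341.59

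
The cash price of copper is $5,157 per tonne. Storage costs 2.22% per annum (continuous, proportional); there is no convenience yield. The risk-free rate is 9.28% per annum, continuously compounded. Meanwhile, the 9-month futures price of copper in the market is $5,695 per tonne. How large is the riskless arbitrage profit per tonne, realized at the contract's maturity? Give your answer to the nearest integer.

$73 per tonne

Fair futures: F* = S·e^(carry·T), with carry = (r + u) = 0.0928 + 0.0222 = 0.1150
F* = 5157 · e^(0.1150 × 9/12) = 5157 · e^0.086250 = 5157 × 1.090079 = $5621.5374
Market $5695 > fair $5621.5374: forward overpriced → cash-and-carry (buy spot, short the forward).
At maturity, profit = |F_mkt − F*| = |5695 − 5621.5374| = $73 per tonne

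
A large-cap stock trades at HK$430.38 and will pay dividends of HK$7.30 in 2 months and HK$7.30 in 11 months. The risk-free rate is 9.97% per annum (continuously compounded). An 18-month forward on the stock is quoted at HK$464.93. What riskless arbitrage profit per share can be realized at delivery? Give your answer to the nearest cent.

PV(dividends) I = 7.30·e^(−0.0997·2/12) + 7.30·e^(−0.0997·11/12) = 13.8421
Fair forward F* = (S − I)·e^(rT) = (430.38 − 13.8421)·e^0.149550 = 416.5379 × 1.161312 = 483.7305
Market HK$464.93 < fair 483.7305: forward underpriced → reverse cash-and-carry (short the stock, invest proceeds at r, pay the dividends, go long the forward).
Profit at T = |F_mkt − F*| = |464.93 − 483.7305| = HK$18.80 per share

HK$18.80 per share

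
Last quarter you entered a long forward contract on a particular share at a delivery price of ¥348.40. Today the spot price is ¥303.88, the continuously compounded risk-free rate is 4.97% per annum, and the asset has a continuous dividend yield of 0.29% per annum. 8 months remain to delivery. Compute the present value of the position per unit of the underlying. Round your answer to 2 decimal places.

-¥33.75

Current fair forward for the remaining 8 months: F = S·e^((r − q)·T), (r − q) = 0.0497 − 0.0029 = 0.0468
F = 303.88 · e^(0.0468 × 8/12) = 303.88 × 1.031692 = 313.5106
Value of long forward = (F − K)·e^(−rT) = (313.5106 − 348.40) · e^(−0.0497·8/12)
= -34.8894 × 0.967410 = -33.75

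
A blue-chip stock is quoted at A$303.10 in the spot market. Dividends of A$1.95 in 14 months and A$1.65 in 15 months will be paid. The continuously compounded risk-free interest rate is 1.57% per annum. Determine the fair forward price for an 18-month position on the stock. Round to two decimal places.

A$306.71

PV(dividends) I = 1.95·e^(−0.0157·14/12) + 1.65·e^(−0.0157·15/12)
I = 1.9146 + 1.6179 = 3.5325
F = (S − I)·e^(rT) = (303.10 − 3.5325) · e^(0.0157·18/12)
= 299.5675 · e^0.023550 = 299.5675 × 1.023829 = A$306.71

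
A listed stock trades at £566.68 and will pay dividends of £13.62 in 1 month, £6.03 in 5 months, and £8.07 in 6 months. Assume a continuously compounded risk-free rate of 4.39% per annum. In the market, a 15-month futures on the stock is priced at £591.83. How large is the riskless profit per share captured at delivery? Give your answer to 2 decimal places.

£22.11 per share

PV(dividends) I = 13.62·e^(−0.0439·1/12) + 6.03·e^(−0.0439·5/12) + 8.07·e^(−0.0439·6/12) = 27.3858
Fair futures F* = (S − I)·e^(rT) = (566.68 − 27.3858)·e^0.054875 = 539.2942 × 1.056409 = 569.7152
Market £591.83 > fair 569.7152: forward overpriced → cash-and-carry (borrow at r, buy the stock and collect the dividends, short the forward).
Profit at T = |F_mkt − F*| = |591.83 − 569.7152| = £22.11 per share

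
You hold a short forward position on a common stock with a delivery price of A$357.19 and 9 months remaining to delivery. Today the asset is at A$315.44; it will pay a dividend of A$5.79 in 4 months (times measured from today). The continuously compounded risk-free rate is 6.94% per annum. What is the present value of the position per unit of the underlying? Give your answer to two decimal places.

A$29.29

PV(remaining dividends) I = 5.79·e^(−0.0694·4/12) = 5.6576
Current forward F = (S − I)·e^(rT) = (315.44 − 5.6576)·e^(0.0694·9/12) = 309.7824 × 1.053428 = 326.3335
Value (long) = (F − K)·e^(−rT) = (326.3335 − 357.19) × 0.949281 = -29.2915
Short position value = −(long value) = A$29.29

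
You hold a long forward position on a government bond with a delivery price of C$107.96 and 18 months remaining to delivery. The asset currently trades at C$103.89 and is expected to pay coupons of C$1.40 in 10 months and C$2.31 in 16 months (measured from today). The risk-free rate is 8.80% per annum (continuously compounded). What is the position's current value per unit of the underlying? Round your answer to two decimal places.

PV(remaining coupons) I = 1.40·e^(−0.0880·10/12) + 2.31·e^(−0.0880·16/12) = 3.3553
Current forward F = (S − I)·e^(rT) = (103.89 − 3.3553)·e^(0.0880·18/12) = 100.5347 × 1.141108 = 114.7210
Value (long) = (F − K)·e^(−rT) = (114.7210 − 107.96) × 0.876341 = 5.9249
Value = C$5.92

C$5.92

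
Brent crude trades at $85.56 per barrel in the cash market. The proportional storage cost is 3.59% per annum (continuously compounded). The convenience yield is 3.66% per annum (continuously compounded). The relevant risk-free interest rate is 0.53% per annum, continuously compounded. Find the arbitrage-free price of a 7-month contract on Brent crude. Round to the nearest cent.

Net carry = r + u − y = 0.0053 + 0.0359 − 0.0366 = 0.0046
F = S·e^((r+u−y)T) = 85.56 · e^(0.0046 × 7/12) = 85.56 · e^0.002683
= 85.56 × 1.002687 = $85.79 per barrel

$85.79 per barrel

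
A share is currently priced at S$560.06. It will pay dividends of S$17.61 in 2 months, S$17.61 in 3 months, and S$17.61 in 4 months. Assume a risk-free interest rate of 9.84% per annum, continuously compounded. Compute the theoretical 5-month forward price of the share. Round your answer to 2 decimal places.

S$529.79

PV(dividends) I = 17.61·e^(−0.0984·2/12) + 17.61·e^(−0.0984·3/12) + 17.61·e^(−0.0984·4/12)
I = 17.3236 + 17.1821 + 17.0418 = 51.5475
F = (S − I)·e^(rT) = (560.06 − 51.5475) · e^(0.0984·5/12)
= 508.5125 · e^0.041000 = 508.5125 × 1.041852 = S$529.79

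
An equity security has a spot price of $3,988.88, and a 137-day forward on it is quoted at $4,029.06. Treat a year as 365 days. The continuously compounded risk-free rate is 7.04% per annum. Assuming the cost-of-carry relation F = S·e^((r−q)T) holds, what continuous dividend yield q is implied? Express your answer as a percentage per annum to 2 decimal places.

From F = S·e^((r−q)T): (r − q) = ln(F/S)/T
ln(4029.06/3988.88) = ln(1.010073) = 0.010023
(r − q) = 0.010023 / (137/365) = 0.026704
q = r − ln(F/S)/T = 0.0704 − 0.026704 = 0.043696
q = 4.37%

4.37%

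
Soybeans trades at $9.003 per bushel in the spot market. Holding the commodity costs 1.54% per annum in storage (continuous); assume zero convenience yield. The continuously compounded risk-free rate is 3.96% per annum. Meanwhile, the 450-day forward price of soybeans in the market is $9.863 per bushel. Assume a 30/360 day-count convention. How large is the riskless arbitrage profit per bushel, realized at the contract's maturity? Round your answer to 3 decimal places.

$0.219 per bushel

Fair forward: F* = S·e^(carry·T), with carry = (r + u) = 0.0396 + 0.0154 = 0.0550
F* = 9.003 · e^(0.0550 × 450/360) = 9.003 · e^0.068750 = 9.003 × 1.071168 = $9.6437
Market $9.863 > fair $9.6437: forward overpriced → cash-and-carry (buy spot, short the forward).
At maturity, profit = |F_mkt − F*| = |9.863 − 9.6437| = $0.219 per bushel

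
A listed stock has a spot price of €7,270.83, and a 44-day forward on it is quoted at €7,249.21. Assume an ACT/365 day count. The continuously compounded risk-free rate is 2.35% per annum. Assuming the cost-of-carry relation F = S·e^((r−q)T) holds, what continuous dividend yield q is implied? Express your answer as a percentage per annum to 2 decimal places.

4.82%

From F = S·e^((r−q)T): (r − q) = ln(F/S)/T
ln(7249.21/7270.83) = ln(0.997026) = -0.002978
(r − q) = -0.002978 / (44/365) = -0.024704
q = r − ln(F/S)/T = 0.0235 + 0.024704 = 0.048204
q = 4.82%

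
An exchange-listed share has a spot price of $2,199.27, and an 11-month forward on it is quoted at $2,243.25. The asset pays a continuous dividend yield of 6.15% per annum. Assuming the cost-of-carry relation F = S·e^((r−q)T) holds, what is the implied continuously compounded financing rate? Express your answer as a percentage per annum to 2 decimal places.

8.31%

From F = S·e^((r−q)T): (r − q) = ln(F/S)/T
ln(2243.25/2199.27) = ln(1.019998) = 0.019801
(r − q) = 0.019801 / (11/12) = 0.021601
r = ln(F/S)/T + q = 0.021601 + 0.0615 = 0.083101
r = 8.31%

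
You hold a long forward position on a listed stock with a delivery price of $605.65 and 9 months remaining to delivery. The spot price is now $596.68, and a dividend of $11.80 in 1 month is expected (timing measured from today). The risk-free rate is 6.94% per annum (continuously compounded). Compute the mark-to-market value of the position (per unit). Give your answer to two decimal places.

PV(remaining dividends) I = 11.80·e^(−0.0694·1/12) = 11.7320
Current forward F = (S − I)·e^(rT) = (596.68 − 11.7320)·e^(0.0694·9/12) = 584.9480 × 1.053428 = 616.2006
Value (long) = (F − K)·e^(−rT) = (616.2006 − 605.65) × 0.949281 = 10.0155
Value = $10.02

$10.02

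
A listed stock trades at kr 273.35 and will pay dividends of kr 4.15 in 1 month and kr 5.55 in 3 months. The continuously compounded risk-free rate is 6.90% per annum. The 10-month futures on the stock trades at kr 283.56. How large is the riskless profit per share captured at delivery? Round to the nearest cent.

PV(dividends) I = 4.15·e^(−0.0690·1/12) + 5.55·e^(−0.0690·3/12) = 9.5813
Fair futures F* = (S − I)·e^(rT) = (273.35 − 9.5813)·e^0.057500 = 263.7687 × 1.059185 = 279.3799
Market kr 283.56 > fair 279.3799: forward overpriced → cash-and-carry (borrow at r, buy the stock and collect the dividends, short the forward).
Profit at T = |F_mkt − F*| = |283.56 − 279.3799| = kr 4.18 per share

kr 4.18 per share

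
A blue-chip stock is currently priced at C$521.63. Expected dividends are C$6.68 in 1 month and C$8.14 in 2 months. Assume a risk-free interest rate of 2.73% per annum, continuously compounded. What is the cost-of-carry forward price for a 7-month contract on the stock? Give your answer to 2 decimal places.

PV(dividends) I = 6.68·e^(−0.0273·1/12) + 8.14·e^(−0.0273·2/12)
I = 6.6648 + 8.1030 = 14.7678
F = (S − I)·e^(rT) = (521.63 − 14.7678) · e^(0.0273·7/12)
= 506.8622 · e^0.015925 = 506.8622 × 1.016052 = C$515.00

C$515.00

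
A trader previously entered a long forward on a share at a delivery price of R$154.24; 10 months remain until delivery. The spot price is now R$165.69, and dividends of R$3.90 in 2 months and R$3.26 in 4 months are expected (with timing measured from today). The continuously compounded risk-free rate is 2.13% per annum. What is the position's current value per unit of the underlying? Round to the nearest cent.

R$7.04

PV(remaining dividends) I = 3.90·e^(−0.0213·2/12) + 3.26·e^(−0.0213·4/12) = 7.1231
Current forward F = (S − I)·e^(rT) = (165.69 − 7.1231)·e^(0.0213·10/12) = 158.5669 × 1.017908 = 161.4065
Value (long) = (F − K)·e^(−rT) = (161.4065 − 154.24) × 0.982407 = 7.0404
Value = R$7.04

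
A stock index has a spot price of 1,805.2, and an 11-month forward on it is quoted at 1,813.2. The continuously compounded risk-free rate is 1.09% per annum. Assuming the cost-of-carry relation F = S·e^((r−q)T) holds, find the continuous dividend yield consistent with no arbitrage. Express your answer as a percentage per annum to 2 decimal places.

0.61%

From F = S·e^((r−q)T): (r − q) = ln(F/S)/T
ln(1813.2/1805.2) = ln(1.004432) = 0.004422
(r − q) = 0.004422 / (11/12) = 0.004824
q = r − ln(F/S)/T = 0.0109 − 0.004824 = 0.006076
q = 0.61%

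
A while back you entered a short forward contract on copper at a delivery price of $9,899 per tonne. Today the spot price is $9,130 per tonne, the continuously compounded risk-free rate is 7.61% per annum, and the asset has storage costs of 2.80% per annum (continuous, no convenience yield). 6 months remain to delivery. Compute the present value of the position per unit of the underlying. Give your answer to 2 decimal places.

Current fair forward for the remaining 6 months: F = S·e^((r + u)·T), (r + u) = 0.0761 + 0.0280 = 0.1041
F = 9130 · e^(0.1041 × 6/12) = 9130 × 1.05342841 = 9617.8014
Value of long forward = (F − K)·e^(−rT) = (9617.8014 − 9899) · e^(−0.0761·6/12)
= -281.1986 × 0.96266481 = -270.70
Short position value = −(long value) = $270.70

$270.70 per tonne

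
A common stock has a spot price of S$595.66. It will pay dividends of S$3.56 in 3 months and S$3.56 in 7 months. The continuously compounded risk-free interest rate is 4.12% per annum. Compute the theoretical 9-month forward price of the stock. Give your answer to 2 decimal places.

S$607.13

PV(dividends) I = 3.56·e^(−0.0412·3/12) + 3.56·e^(−0.0412·7/12)
I = 3.5235 + 3.4755 = 6.9990
F = (S − I)·e^(rT) = (595.66 − 6.9990) · e^(0.0412·9/12)
= 588.6610 · e^0.030900 = 588.6610 × 1.031382 = S$607.13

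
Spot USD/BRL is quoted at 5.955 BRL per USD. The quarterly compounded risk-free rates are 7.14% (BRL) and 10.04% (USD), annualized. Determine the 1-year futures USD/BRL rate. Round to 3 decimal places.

5.788

By covered interest parity, F = S · (1+r_BRL/4)^(4T) / (1+r_USD/4)^(4T)
= 5.955 × 1.073335 / 1.104244 = 5.955 × 0.972009
F = 5.788 BRL per USD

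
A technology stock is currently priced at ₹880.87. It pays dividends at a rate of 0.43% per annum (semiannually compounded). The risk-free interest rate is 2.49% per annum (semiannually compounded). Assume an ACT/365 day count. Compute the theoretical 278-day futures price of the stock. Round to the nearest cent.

F = S · (1+r/2)^(2T) / (1+q/2)^(2T)
= 880.87 × 1.019027 / 1.003277 = 880.87 × 1.015699
F = ₹894.70

₹894.70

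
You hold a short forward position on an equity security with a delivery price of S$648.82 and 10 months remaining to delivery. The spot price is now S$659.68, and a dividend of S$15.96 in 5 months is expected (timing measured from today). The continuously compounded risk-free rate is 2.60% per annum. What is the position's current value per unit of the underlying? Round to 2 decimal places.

PV(remaining dividends) I = 15.96·e^(−0.0260·5/12) = 15.7880
Current forward F = (S − I)·e^(rT) = (659.68 − 15.7880)·e^(0.0260·10/12) = 643.8920 × 1.021903 = 657.9952
Value (long) = (F − K)·e^(−rT) = (657.9952 − 648.82) × 0.978566 = 8.9785
Short position value = −(long value) = -S$8.98

-S$8.98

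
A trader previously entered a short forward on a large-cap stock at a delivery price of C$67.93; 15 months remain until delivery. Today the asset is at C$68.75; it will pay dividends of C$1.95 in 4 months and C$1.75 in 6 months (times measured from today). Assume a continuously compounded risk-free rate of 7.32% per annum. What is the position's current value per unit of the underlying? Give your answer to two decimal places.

PV(remaining dividends) I = 1.95·e^(−0.0732·4/12) + 1.75·e^(−0.0732·6/12) = 3.5901
Current forward F = (S − I)·e^(rT) = (68.75 − 3.5901)·e^(0.0732·15/12) = 65.1599 × 1.095817 = 71.4033
Value (long) = (F − K)·e^(−rT) = (71.4033 − 67.93) × 0.912561 = 3.1696
Short position value = −(long value) = -C$3.17

-C$3.17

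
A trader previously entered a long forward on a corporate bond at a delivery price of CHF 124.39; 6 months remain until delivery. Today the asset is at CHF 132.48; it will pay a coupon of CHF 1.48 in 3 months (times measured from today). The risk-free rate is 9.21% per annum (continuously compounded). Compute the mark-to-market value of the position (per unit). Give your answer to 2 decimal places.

PV(remaining coupons) I = 1.48·e^(−0.0921·3/12) = 1.4463
Current forward F = (S − I)·e^(rT) = (132.48 − 1.4463)·e^(0.0921·6/12) = 131.0337 × 1.047127 = 137.2089
Value (long) = (F − K)·e^(−rT) = (137.2089 − 124.39) × 0.954994 = 12.2420
Value = CHF 12.24

CHF 12.24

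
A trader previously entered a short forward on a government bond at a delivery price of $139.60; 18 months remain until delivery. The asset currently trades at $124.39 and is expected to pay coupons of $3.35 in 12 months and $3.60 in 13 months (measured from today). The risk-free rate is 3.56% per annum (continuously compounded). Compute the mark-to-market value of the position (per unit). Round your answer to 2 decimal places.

PV(remaining coupons) I = 3.35·e^(−0.0356·12/12) + 3.60·e^(−0.0356·13/12) = 6.6966
Current forward F = (S − I)·e^(rT) = (124.39 − 6.6966)·e^(0.0356·18/12) = 117.6934 × 1.054852 = 124.1491
Value (long) = (F − K)·e^(−rT) = (124.1491 − 139.60) × 0.948001 = -14.6475
Short position value = −(long value) = $14.65

$14.65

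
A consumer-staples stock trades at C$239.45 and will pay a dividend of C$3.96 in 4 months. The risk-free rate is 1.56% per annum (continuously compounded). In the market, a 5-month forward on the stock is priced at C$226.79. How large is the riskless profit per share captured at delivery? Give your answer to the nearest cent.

PV(dividends) I = 3.96·e^(−0.0156·4/12) = 3.9395
Fair forward F* = (S − I)·e^(rT) = (239.45 − 3.9395)·e^0.006500 = 235.5105 × 1.006521 = 237.0463
Market C$226.79 < fair 237.0463: forward underpriced → reverse cash-and-carry (short the stock, invest proceeds at r, pay the dividends, go long the forward).
Profit at T = |F_mkt − F*| = |226.79 − 237.0463| = C$10.26 per share

C$10.26 per share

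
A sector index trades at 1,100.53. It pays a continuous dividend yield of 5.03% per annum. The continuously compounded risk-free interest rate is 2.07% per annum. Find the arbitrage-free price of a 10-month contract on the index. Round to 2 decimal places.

F = S·e^((r − q)T) = 1100.53 · e^((0.0207 − 0.0503) × 10/12)
= 1100.53 · e^-0.02466667 = 1100.53 × 0.97563507
F = 1,073.72

1,073.72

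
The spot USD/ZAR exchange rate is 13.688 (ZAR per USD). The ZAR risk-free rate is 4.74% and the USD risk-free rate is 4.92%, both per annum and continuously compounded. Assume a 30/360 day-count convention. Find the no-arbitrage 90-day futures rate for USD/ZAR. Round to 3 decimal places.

F = S·e^((r_ZAR − r_USD)T) = 13.688 · e^((0.0474 − 0.0492) × 90/360)
= 13.688 · e^-0.000450 = 13.688 × 0.999550
F = 13.682 ZAR per USD

13.682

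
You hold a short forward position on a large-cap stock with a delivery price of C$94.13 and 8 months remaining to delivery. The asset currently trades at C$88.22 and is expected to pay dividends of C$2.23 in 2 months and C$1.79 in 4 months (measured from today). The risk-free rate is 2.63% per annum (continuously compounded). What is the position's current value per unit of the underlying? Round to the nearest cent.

PV(remaining dividends) I = 2.23·e^(−0.0263·2/12) + 1.79·e^(−0.0263·4/12) = 3.9946
Current forward F = (S − I)·e^(rT) = (88.22 − 3.9946)·e^(0.0263·8/12) = 84.2254 × 1.017688 = 85.7152
Value (long) = (F − K)·e^(−rT) = (85.7152 − 94.13) × 0.982619 = -8.2685
Short position value = −(long value) = C$8.27

C$8.27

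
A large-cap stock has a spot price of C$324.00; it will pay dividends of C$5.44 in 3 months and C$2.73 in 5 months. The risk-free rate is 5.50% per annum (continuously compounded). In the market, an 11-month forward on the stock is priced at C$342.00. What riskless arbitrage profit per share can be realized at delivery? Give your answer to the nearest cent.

PV(dividends) I = 5.44·e^(−0.0550·3/12) + 2.73·e^(−0.0550·5/12) = 8.0339
Fair forward F* = (S − I)·e^(rT) = (324.00 − 8.0339)·e^0.050417 = 315.9661 × 1.051710 = 332.3047
Market C$342.00 > fair 332.3047: forward overpriced → cash-and-carry (borrow at r, buy the stock and collect the dividends, short the forward).
Profit at T = |F_mkt − F*| = |342.00 − 332.3047| = C$9.70 per share

C$9.70 per share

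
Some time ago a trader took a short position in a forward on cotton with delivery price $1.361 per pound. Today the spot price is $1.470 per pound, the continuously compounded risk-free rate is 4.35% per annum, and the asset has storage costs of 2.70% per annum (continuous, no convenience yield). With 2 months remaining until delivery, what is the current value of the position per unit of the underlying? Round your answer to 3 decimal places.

-$0.125 per pound

Current fair forward for the remaining 2 months: F = S·e^((r + u)·T), (r + u) = 0.0435 + 0.0270 = 0.0705
F = 1.470 · e^(0.0705 × 2/12) = 1.470 × 1.011819 = 1.4874
Value of long forward = (F − K)·e^(−rT) = (1.4874 − 1.361) · e^(−0.0435·2/12)
= 0.1264 × 0.992776 = 0.125
Short position value = −(long value) = -$0.125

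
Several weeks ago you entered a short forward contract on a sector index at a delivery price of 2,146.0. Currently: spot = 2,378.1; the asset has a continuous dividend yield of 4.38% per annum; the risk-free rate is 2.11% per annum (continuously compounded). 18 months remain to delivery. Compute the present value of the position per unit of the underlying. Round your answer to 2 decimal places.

-147.74

Current fair forward for the remaining 18 months: F = S·e^((r − q)·T), (r − q) = 0.0211 − 0.0438 = -0.0227
F = 2378.1 · e^(-0.0227 × 18/12) = 2378.1 × 0.96652318 = 2298.4888
Value of long forward = (F − K)·e^(−rT) = (2298.4888 − 2146.0) · e^(−0.0211·18/12)
= 152.4888 × 0.96884562 = 147.74
Short position value = −(long value) = -147.74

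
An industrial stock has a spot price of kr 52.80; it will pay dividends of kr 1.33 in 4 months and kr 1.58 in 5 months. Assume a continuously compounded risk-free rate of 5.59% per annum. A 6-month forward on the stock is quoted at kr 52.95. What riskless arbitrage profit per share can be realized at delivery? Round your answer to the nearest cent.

kr 1.58 per share

PV(dividends) I = 1.33·e^(−0.0559·4/12) + 1.58·e^(−0.0559·5/12) = 2.8491
Fair forward F* = (S − I)·e^(rT) = (52.80 − 2.8491)·e^0.027950 = 49.9509 × 1.028344 = 51.3667
Market kr 52.95 > fair 51.3667: forward overpriced → cash-and-carry (borrow at r, buy the stock and collect the dividends, short the forward).
Profit at T = |F_mkt − F*| = |52.95 − 51.3667| = kr 1.58 per share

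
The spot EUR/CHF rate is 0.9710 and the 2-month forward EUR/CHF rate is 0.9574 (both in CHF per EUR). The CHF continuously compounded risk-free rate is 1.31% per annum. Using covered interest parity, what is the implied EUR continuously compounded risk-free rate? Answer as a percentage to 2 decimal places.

9.77%

F = S·e^((r_CHF − r_EUR)T) ⇒ r_EUR = r_CHF − ln(F/S)/T
ln(0.9574/0.9710) = -0.014105; /(2/12) = -0.084630
r_EUR = 0.0131 + 0.084630 = 0.097730
r_EUR = 9.77%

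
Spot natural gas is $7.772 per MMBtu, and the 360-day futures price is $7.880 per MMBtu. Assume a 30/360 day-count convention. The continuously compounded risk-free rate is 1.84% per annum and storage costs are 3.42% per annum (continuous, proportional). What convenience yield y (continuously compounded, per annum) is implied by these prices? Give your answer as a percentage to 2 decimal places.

3.88%

F = S·e^((r+u−y)T) ⇒ (r+u−y) = ln(F/S)/T
ln(7.880/7.772) = 0.013800; /T ⇒ 0.013800
y = r + u − ln(F/S)/T = 0.0184 + 0.0342 − 0.013800 = 0.038800
y = 3.88%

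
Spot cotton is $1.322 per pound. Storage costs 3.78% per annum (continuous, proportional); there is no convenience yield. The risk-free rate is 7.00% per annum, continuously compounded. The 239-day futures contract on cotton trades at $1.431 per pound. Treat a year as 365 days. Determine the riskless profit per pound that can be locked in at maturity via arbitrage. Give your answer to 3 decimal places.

$0.012 per pound

Fair futures: F* = S·e^(carry·T), with carry = (r + u) = 0.0700 + 0.0378 = 0.1078
F* = 1.322 · e^(0.1078 × 239/365) = 1.322 · e^0.070587 = 1.322 × 1.073138 = $1.4187
Market $1.431 > fair $1.4187: forward overpriced → cash-and-carry (buy spot, short the forward).
At maturity, profit = |F_mkt − F*| = |1.431 − 1.4187| = $0.012 per pound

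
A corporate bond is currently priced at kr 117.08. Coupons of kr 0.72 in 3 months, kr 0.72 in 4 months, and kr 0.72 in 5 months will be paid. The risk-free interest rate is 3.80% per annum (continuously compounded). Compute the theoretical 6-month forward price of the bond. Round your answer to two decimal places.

PV(coupons) I = 0.72·e^(−0.0380·3/12) + 0.72·e^(−0.0380·4/12) + 0.72·e^(−0.0380·5/12)
I = 0.7132 + 0.7109 + 0.7087 = 2.1328
F = (S − I)·e^(rT) = (117.08 − 2.1328) · e^(0.0380·6/12)
= 114.9472 · e^0.019000 = 114.9472 × 1.019182 = kr 117.15

kr 117.15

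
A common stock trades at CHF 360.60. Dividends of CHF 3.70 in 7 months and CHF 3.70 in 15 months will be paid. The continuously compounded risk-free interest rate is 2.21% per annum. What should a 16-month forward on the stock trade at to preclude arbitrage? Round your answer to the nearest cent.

CHF 363.92

PV(dividends) I = 3.70·e^(−0.0221·7/12) + 3.70·e^(−0.0221·15/12)
I = 3.6526 + 3.5992 = 7.2518
F = (S − I)·e^(rT) = (360.60 − 7.2518) · e^(0.0221·16/12)
= 353.3482 · e^0.029467 = 353.3482 × 1.029905 = CHF 363.92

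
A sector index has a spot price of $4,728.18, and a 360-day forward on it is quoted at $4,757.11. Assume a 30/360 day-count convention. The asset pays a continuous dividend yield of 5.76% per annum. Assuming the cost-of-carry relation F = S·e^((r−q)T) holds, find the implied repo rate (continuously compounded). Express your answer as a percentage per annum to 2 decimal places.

From F = S·e^((r−q)T): (r − q) = ln(F/S)/T
ln(4757.11/4728.18) = ln(1.006119) = 0.006100
(r − q) = 0.006100 / (360/360) = 0.006100
r = ln(F/S)/T + q = 0.006100 + 0.0576 = 0.063700
r = 6.37%

6.37%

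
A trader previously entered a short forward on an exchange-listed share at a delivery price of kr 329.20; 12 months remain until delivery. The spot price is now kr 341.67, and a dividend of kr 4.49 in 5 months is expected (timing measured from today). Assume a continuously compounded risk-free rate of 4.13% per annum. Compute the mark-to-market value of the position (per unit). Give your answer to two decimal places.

PV(remaining dividends) I = 4.49·e^(−0.0413·5/12) = 4.4134
Current forward F = (S − I)·e^(rT) = (341.67 − 4.4134)·e^(0.0413·12/12) = 337.2566 × 1.042165 = 351.4770
Value (long) = (F − K)·e^(−rT) = (351.4770 − 329.20) × 0.959541 = 21.3757
Short position value = −(long value) = -kr 21.38

-kr 21.38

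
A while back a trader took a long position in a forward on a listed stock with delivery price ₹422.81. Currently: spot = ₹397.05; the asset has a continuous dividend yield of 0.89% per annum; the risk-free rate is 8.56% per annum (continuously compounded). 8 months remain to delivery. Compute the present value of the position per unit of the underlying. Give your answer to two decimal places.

Current fair forward for the remaining 8 months: F = S·e^((r − q)·T), (r − q) = 0.0856 − 0.0089 = 0.0767
F = 397.05 · e^(0.0767 × 8/12) = 397.05 × 1.052463 = 417.8804
Value of long forward = (F − K)·e^(−rT) = (417.8804 − 422.81) · e^(−0.0856·8/12)
= -4.9296 × 0.944531 = -4.66

-₹4.66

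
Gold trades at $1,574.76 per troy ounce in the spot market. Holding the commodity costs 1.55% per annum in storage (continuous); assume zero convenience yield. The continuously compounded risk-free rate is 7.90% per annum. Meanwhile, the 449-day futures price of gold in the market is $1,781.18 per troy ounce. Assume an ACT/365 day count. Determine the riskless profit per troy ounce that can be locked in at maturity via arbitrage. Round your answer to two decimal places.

Fair futures: F* = S·e^(carry·T), with carry = (r + u) = 0.0790 + 0.0155 = 0.0945
F* = 1574.76 · e^(0.0945 × 449/365) = 1574.76 · e^0.11624795 = 1574.76 × 1.12327435 = $1768.8875
Market $1781.18 > fair $1768.8875: forward overpriced → cash-and-carry (buy spot, short the forward).
At maturity, profit = |F_mkt − F*| = |1781.18 − 1768.8875| = $12.29 per troy ounce

$12.29 per troy ounce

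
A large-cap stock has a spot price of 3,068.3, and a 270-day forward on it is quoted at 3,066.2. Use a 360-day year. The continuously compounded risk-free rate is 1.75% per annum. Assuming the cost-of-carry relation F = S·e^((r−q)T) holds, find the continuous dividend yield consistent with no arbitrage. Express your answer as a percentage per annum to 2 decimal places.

1.84%

From F = S·e^((r−q)T): (r − q) = ln(F/S)/T
ln(3066.2/3068.3) = ln(0.999316) = -0.000684
(r − q) = -0.000684 / (270/360) = -0.000912
q = r − ln(F/S)/T = 0.0175 + 0.000912 = 0.018412
q = 1.84%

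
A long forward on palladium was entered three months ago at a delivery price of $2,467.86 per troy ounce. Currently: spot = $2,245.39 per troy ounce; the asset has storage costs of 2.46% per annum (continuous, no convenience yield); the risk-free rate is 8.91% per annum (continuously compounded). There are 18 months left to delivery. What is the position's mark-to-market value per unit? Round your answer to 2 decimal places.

Current fair forward for the remaining 18 months: F = S·e^((r + u)·T), (r + u) = 0.0891 + 0.0246 = 0.1137
F = 2245.39 · e^(0.1137 × 18/12) = 2245.39 × 1.18595695 = 2662.9359
Value of long forward = (F − K)·e^(−rT) = (2662.9359 − 2467.86) · e^(−0.0891·18/12)
= 195.0759 × 0.87489622 = 170.67

$170.67 per troy ounce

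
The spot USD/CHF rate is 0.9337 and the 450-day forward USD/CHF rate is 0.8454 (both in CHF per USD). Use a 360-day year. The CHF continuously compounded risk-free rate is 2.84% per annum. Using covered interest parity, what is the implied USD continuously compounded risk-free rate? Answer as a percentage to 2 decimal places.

10.79%

F = S·e^((r_CHF − r_USD)T) ⇒ r_USD = r_CHF − ln(F/S)/T
ln(0.8454/0.9337) = -0.099345; /(450/360) = -0.079476
r_USD = 0.0284 + 0.079476 = 0.107876
r_USD = 10.79%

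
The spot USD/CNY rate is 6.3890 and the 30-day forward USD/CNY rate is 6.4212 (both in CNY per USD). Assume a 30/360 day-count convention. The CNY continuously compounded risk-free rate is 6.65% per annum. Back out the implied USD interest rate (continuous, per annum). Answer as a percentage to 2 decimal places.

F = S·e^((r_CNY − r_USD)T) ⇒ r_USD = r_CNY − ln(F/S)/T
ln(6.4212/6.3890) = 0.005027; /(30/360) = 0.060324
r_USD = 0.0665 − 0.060324 = 0.006176
r_USD = 0.62%

0.62%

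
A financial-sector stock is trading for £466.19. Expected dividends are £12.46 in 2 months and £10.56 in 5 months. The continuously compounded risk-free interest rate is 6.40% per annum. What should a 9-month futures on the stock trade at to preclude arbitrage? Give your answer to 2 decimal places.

PV(dividends) I = 12.46·e^(−0.0640·2/12) + 10.56·e^(−0.0640·5/12)
I = 12.3278 + 10.2821 = 22.6099
F = (S − I)·e^(rT) = (466.19 − 22.6099) · e^(0.0640·9/12)
= 443.5801 · e^0.048000 = 443.5801 × 1.049171 = £465.39

£465.39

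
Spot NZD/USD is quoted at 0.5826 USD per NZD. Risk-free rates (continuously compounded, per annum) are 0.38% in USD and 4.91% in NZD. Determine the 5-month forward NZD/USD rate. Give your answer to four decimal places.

0.5717

F = S·e^((r_USD − r_NZD)T) = 0.5826 · e^((0.0038 − 0.0491) × 5/12)
= 0.5826 · e^-0.018875 = 0.5826 × 0.981302
F = 0.5717 USD per NZD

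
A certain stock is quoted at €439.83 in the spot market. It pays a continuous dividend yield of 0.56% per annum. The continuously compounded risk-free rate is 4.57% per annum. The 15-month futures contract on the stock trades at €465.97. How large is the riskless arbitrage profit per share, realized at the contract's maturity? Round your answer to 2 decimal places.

€3.53 per share

Fair futures: F* = S·e^(carry·T), with carry = (r − q) = 0.0457 − 0.0056 = 0.0401
F* = 439.83 · e^(0.0401 × 15/12) = 439.83 · e^0.050125 = 439.83 × 1.051403 = €462.4386
Market €465.97 > fair €462.4386: forward overpriced → cash-and-carry (buy spot, short the forward).
At maturity, profit = |F_mkt − F*| = |465.97 − 462.4386| = €3.53 per share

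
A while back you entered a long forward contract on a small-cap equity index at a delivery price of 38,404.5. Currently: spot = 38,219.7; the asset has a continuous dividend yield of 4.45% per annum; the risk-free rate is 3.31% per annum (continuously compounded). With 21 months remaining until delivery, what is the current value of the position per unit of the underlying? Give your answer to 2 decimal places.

Current fair forward for the remaining 21 months: F = S·e^((r − q)·T), (r − q) = 0.0331 − 0.0445 = -0.0114
F = 38219.7 · e^(-0.0114 × 21/12) = 38219.7 × 0.98024768 = 37464.7723
Value of long forward = (F − K)·e^(−rT) = (37464.7723 − 38404.5) · e^(−0.0331·21/12)
= -939.7277 × 0.94372072 = -886.84

-886.84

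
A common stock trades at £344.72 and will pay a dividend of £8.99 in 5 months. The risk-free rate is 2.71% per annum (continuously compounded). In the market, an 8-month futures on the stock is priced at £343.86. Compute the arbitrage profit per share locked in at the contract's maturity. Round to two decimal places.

PV(dividends) I = 8.99·e^(−0.0271·5/12) = 8.8891
Fair futures F* = (S − I)·e^(rT) = (344.72 − 8.8891)·e^0.018067 = 335.8309 × 1.018231 = 341.9534
Market £343.86 > fair 341.9534: forward overpriced → cash-and-carry (borrow at r, buy the stock and collect the dividends, short the forward).
Profit at T = |F_mkt − F*| = |343.86 − 341.9534| = £1.91 per share

£1.91 per share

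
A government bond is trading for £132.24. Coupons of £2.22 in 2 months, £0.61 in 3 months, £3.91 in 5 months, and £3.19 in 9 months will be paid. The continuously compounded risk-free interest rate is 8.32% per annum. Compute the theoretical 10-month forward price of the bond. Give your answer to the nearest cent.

PV(coupons) I = 2.22·e^(−0.0832·2/12) + 0.61·e^(−0.0832·3/12) + 3.91·e^(−0.0832·5/12) + 3.19·e^(−0.0832·9/12)
I = 2.1894 + 0.5974 + 3.7768 + 2.9970 = 9.5606
F = (S − I)·e^(rT) = (132.24 − 9.5606) · e^(0.0832·10/12)
= 122.6794 · e^0.069333 = 122.6794 × 1.071793 = £131.49

£131.49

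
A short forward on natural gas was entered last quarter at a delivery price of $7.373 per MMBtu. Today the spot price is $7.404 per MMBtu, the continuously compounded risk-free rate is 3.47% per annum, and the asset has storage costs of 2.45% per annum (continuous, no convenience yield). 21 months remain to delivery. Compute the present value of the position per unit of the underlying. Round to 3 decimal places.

-$0.790 per MMBtu

Current fair forward for the remaining 21 months: F = S·e^((r + u)·T), (r + u) = 0.0347 + 0.0245 = 0.0592
F = 7.404 · e^(0.0592 × 21/12) = 7.404 × 1.109157 = 8.2122
Value of long forward = (F − K)·e^(−rT) = (8.2122 − 7.373) · e^(−0.0347·21/12)
= 0.8392 × 0.941082 = 0.790
Short position value = −(long value) = -$0.790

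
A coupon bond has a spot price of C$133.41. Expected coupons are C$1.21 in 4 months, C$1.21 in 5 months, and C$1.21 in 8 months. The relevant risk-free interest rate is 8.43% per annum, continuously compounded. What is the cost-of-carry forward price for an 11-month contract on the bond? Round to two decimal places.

PV(coupons) I = 1.21·e^(−0.0843·4/12) + 1.21·e^(−0.0843·5/12) + 1.21·e^(−0.0843·8/12)
I = 1.1765 + 1.1682 + 1.1439 = 3.4886
F = (S − I)·e^(rT) = (133.41 − 3.4886) · e^(0.0843·11/12)
= 129.9214 · e^0.077275 = 129.9214 × 1.080339 = C$140.36

C$140.36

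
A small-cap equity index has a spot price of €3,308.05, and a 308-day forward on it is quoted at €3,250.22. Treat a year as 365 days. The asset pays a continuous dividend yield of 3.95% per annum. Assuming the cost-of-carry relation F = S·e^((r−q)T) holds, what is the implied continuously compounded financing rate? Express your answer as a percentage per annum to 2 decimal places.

1.86%

From F = S·e^((r−q)T): (r − q) = ln(F/S)/T
ln(3250.22/3308.05) = ln(0.982518) = -0.017637
(r − q) = -0.017637 / (308/365) = -0.020901
r = ln(F/S)/T + q = -0.020901 + 0.0395 = 0.018599
r = 1.86%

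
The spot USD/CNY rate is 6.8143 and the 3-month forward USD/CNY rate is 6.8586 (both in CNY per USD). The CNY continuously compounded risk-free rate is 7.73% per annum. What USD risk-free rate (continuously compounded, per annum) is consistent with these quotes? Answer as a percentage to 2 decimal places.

F = S·e^((r_CNY − r_USD)T) ⇒ r_USD = r_CNY − ln(F/S)/T
ln(6.8586/6.8143) = 0.006480; /(3/12) = 0.025920
r_USD = 0.0773 − 0.025920 = 0.051380
r_USD = 5.14%

5.14%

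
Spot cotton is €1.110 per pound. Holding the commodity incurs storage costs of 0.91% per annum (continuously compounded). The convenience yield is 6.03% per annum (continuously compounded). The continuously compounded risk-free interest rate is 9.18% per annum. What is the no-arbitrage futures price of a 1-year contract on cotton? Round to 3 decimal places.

€1.156 per pound

Net carry = r + u − y = 0.0918 + 0.0091 − 0.0603 = 0.0406
F = S·e^((r+u−y)T) = 1.110 · e^(0.0406 × 12/12) = 1.110 · e^0.040600
= 1.110 × 1.041435 = €1.156 per pound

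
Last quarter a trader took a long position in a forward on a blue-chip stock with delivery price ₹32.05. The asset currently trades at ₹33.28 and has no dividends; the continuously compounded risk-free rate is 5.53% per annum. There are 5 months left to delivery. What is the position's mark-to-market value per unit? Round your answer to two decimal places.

Current fair forward for the remaining 5 months: F = S·e^(r·T), r = 0.0553
F = 33.28 · e^(0.0553 × 5/12) = 33.28 × 1.023309 = 34.0557
Value of long forward = (F − K)·e^(−rT) = (34.0557 − 32.05) · e^(−0.0553·5/12)
= 2.0057 × 0.977222 = 1.96

₹1.96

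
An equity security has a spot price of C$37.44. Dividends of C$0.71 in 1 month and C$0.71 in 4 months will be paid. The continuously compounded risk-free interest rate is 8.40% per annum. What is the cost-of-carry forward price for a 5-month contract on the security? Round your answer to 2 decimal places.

C$37.33

PV(dividends) I = 0.71·e^(−0.0840·1/12) + 0.71·e^(−0.0840·4/12)
I = 0.7050 + 0.6904 = 1.3954
F = (S − I)·e^(rT) = (37.44 − 1.3954) · e^(0.0840·5/12)
= 36.0446 · e^0.035000 = 36.0446 × 1.035620 = C$37.33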